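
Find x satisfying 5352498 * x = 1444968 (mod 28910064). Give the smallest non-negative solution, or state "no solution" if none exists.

First find gcd(5352498, 28910064):
28910064 = 5·5352498 + 2147574
5352498 = 2·2147574 + 1057350
2147574 = 2·1057350 + 32874
1057350 = 32·32874 + 5382
32874 = 6·5382 + 582
5382 = 9·582 + 144
582 = 4·144 + 6
144 = 24·6 + 0
gcd = 6 and 6 | 1444968, so solutions exist. Divide through by 6: 892083x ≡ 240828 (mod 4818344).
Now find 892083⁻¹ mod 4818344:
4818344 = 5×892083 + 357929
892083 = 2×357929 + 176225
357929 = 2×176225 + 5479
176225 = 32×5479 + 897
5479 = 6×897 + 97
897 = 9×97 + 24
97 = 4×24 + 1
24 = 24×1 + 0
Back-substitute:
1 = 97 − 4·24
1 = −4·897 + 37·97
1 = 37·5479 − 226·897
1 = −226·176225 + 7269·5479
1 = 7269·357929 − 14764·176225
1 = −14764·892083 + 36797·357929
1 = 36797·4818344 − 198749·892083
So 892083·(-198749) ≡ 1 (mod 4818344), i.e. 892083⁻¹ ≡ 4619595.
Then x ≡ 4619595·240828 ≡ 1105124 (mod 4818344); the smallest non-negative solution is x = 1105124.

1105124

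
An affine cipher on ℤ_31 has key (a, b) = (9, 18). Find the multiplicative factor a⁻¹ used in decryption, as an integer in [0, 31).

Apply the Euclidean algorithm to 31 and 9:
31 = 3·9 + 4
9 = 2·4 + 1
4 = 4·1 + 0
Since gcd(9, 31) = 1, back-substitute to write 1 as a combination:
1 = 9 − 2·4
1 = −2·31 + 7·9
So 9·7 ≡ 1 (mod 31).

7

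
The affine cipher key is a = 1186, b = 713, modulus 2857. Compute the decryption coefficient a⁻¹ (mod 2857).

Apply the Euclidean algorithm to 2857 and 1186:
2857 = 2*1186 + 485
1186 = 2*485 + 216
485 = 2*216 + 53
216 = 4*53 + 4
53 = 13*4 + 1
4 = 4*1 + 0
gcd = 1, so the inverse exists. Back-substitute:
1 = 53 − 13·4
1 = −13·216 + 53·53
1 = 53·485 − 119·216
1 = −119·1186 + 291·485
1 = 291·2857 − 701·1186
Thus 1186·(-701) ≡ 1 (mod 2857); reducing, -701 mod 2857 = 2156.

2156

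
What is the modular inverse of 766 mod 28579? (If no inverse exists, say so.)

21826

Extended Euclidean algorithm:
28579 = 37·766 + 237
766 = 3·237 + 55
237 = 4·55 + 17
55 = 3·17 + 4
17 = 4·4 + 1
4 = 4·1 + 0
Since gcd(766, 28579) = 1, back-substitute to write 1 as a combination:
1 = 17 − 4·4
1 = −4·55 + 13·17
1 = 13·237 − 56·55
1 = −56·766 + 181·237
1 = 181·28579 − 6753·766
So 766·(-6753) ≡ 1 (mod 28579), and -6753 ≡ 21826 (mod 28579).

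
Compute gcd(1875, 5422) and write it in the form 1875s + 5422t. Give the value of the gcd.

Apply Euclid's algorithm to 5422 and 1875:
5422 = 2·1875 + 1672
1875 = 1·1672 + 203
1672 = 8·203 + 48
203 = 4·48 + 11
48 = 4·11 + 4
11 = 2·4 + 3
4 = 1·3 + 1
3 = 3·1 + 0
gcd(1875, 5422) = 1.
Back-substituting:
1 = 4 − 3
1 = −11 + 3·4
1 = 3·48 − 13·11
1 = −13·203 + 55·48
1 = 55·1672 − 453·203
1 = −453·1875 + 508·1672
1 = 508·5422 − 1469·1875
So 1 = (508)·5422 + (-1469)·1875.

1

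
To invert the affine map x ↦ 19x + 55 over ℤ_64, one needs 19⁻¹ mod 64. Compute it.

gcd(64, 19) by repeated division:
64 = 3*19 + 7
19 = 2*7 + 5
7 = 1*5 + 2
5 = 2*2 + 1
2 = 2*1 + 0
gcd = 1, so the inverse exists. Back-substitute:
1 = 5 − 2·2
1 = −2·7 + 3·5
1 = 3·19 − 8·7
1 = −8·64 + 27·19
So 19·27 ≡ 1 (mod 64).

27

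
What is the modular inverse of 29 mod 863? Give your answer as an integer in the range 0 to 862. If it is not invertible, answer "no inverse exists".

744

Run Euclid on (863, 29):
863 = 29×29 + 22
29 = 1×22 + 7
22 = 3×7 + 1
7 = 7×1 + 0
Since gcd(29, 863) = 1, back-substitute to write 1 as a combination:
1 = 22 − 3·7
1 = −3·29 + 4·22
1 = 4·863 − 119·29
Thus 29·(-119) ≡ 1 (mod 863); reducing, -119 mod 863 = 744.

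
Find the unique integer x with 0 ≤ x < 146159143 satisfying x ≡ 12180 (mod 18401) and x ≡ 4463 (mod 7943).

Write x = 12180 + 18401·k. Then 18401·k ≡ 4463 − 12180 ≡ 226 (mod 7943).
Need 18401⁻¹ mod 7943. Extended Euclid on (7943, 2515):
7943 = 3·2515 + 398
2515 = 6·398 + 127
398 = 3·127 + 17
127 = 7·17 + 8
17 = 2·8 + 1
8 = 8·1 + 0
Back-substitute:
1 = 17 − 2·8
1 = −2·127 + 15·17
1 = 15·398 − 47·127
1 = −47·2515 + 297·398
1 = 297·7943 − 938·2515
18401⁻¹ ≡ 7005 (mod 7943), so k ≡ 7005·226 ≡ 2473 (mod 7943).
x = 12180 + 18401·2473 = 45517853.

45517853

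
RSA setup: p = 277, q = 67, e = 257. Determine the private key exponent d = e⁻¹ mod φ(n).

14105

φ(n) = (p−1)(q−1) = 276·66 = 18216.
Need d with 257·d ≡ 1 (mod 18216). Apply the extended Euclidean algorithm:
18216 = 70*257 + 226
257 = 1*226 + 31
226 = 7*31 + 9
31 = 3*9 + 4
9 = 2*4 + 1
4 = 4*1 + 0
Back-substitute:
1 = 9 − 2·4
1 = −2·31 + 7·9
1 = 7·226 − 51·31
1 = −51·257 + 58·226
1 = 58·18216 − 4111·257
So 257·(-4111) ≡ 1 (mod 18216), hence d ≡ -4111 ≡ 14105 (mod 18216).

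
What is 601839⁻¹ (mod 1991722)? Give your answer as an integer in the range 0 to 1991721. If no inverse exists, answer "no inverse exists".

Extended Euclidean algorithm:
1991722 = 3·601839 + 186205
601839 = 3·186205 + 43224
186205 = 4·43224 + 13309
43224 = 3·13309 + 3297
13309 = 4·3297 + 121
3297 = 27·121 + 30
121 = 4·30 + 1
30 = 30·1 + 0
The gcd is 1. Working backward:
1 = 121 − 4·30
1 = −4·3297 + 109·121
1 = 109·13309 − 440·3297
1 = −440·43224 + 1429·13309
1 = 1429·186205 − 6156·43224
1 = −6156·601839 + 19897·186205
1 = 19897·1991722 − 65847·601839
So 601839·(-65847) ≡ 1 (mod 1991722), and -65847 ≡ 1925875 (mod 1991722).

1925875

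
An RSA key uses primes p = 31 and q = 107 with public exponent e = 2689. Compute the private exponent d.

829

φ(n) = (p−1)(q−1) = 30·106 = 3180.
Need d with 2689·d ≡ 1 (mod 3180). Apply the extended Euclidean algorithm:
3180 = 1×2689 + 491
2689 = 5×491 + 234
491 = 2×234 + 23
234 = 10×23 + 4
23 = 5×4 + 3
4 = 1×3 + 1
3 = 3×1 + 0
Back-substitute:
1 = 4 − 3
1 = −23 + 6·4
1 = 6·234 − 61·23
1 = −61·491 + 128·234
1 = 128·2689 − 701·491
1 = −701·3180 + 829·2689
So 2689·829 ≡ 1 (mod 3180), hence d = 829.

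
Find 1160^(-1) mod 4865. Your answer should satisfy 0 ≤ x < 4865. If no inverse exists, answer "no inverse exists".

Compute gcd(1160, 4865):
4865 = 4×1160 + 225
1160 = 5×225 + 35
225 = 6×35 + 15
35 = 2×15 + 5
15 = 3×5 + 0
gcd(1160, 4865) = 5 ≠ 1, so 1160 has no multiplicative inverse modulo 4865.

no inverse exists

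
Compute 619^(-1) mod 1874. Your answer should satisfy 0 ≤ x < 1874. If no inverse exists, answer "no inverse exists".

Run Euclid on (1874, 619):
1874 = 3*619 + 17
619 = 36*17 + 7
17 = 2*7 + 3
7 = 2*3 + 1
3 = 3*1 + 0
Since gcd(619, 1874) = 1, back-substitute to write 1 as a combination:
1 = 7 − 2·3
1 = −2·17 + 5·7
1 = 5·619 − 182·17
1 = −182·1874 + 551·619
So 619·551 ≡ 1 (mod 1874).

551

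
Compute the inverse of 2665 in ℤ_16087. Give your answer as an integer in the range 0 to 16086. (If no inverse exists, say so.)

3151

Apply the Euclidean algorithm to 16087 and 2665:
16087 = 6·2665 + 97
2665 = 27·97 + 46
97 = 2·46 + 5
46 = 9·5 + 1
5 = 5·1 + 0
The gcd is 1. Working backward:
1 = 46 − 9·5
1 = −9·97 + 19·46
1 = 19·2665 − 522·97
1 = −522·16087 + 3151·2665
So 2665·3151 ≡ 1 (mod 16087).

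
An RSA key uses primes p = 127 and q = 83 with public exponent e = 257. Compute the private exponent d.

3377

φ(n) = (p−1)(q−1) = 126·82 = 10332.
Need d with 257·d ≡ 1 (mod 10332). Apply the extended Euclidean algorithm:
10332 = 40·257 + 52
257 = 4·52 + 49
52 = 1·49 + 3
49 = 16·3 + 1
3 = 3·1 + 0
Back-substitute:
1 = 49 − 16·3
1 = −16·52 + 17·49
1 = 17·257 − 84·52
1 = −84·10332 + 3377·257
So 257·3377 ≡ 1 (mod 10332), hence d = 3377.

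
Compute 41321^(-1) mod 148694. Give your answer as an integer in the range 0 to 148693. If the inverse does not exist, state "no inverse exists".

no inverse exists

Euclidean algorithm on 148694, 41321:
148694 = 3·41321 + 24731
41321 = 1·24731 + 16590
24731 = 1·16590 + 8141
16590 = 2·8141 + 308
8141 = 26·308 + 133
308 = 2·133 + 42
133 = 3·42 + 7
42 = 6·7 + 0
gcd(41321, 148694) = 7 ≠ 1, so 41321 has no multiplicative inverse modulo 148694.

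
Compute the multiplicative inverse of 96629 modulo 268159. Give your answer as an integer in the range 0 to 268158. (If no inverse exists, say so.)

gcd(268159, 96629) by repeated division:
268159 = 2×96629 + 74901
96629 = 1×74901 + 21728
74901 = 3×21728 + 9717
21728 = 2×9717 + 2294
9717 = 4×2294 + 541
2294 = 4×541 + 130
541 = 4×130 + 21
130 = 6×21 + 4
21 = 5×4 + 1
4 = 4×1 + 0
The gcd is 1. Working backward:
1 = 21 − 5·4
1 = −5·130 + 31·21
1 = 31·541 − 129·130
1 = −129·2294 + 547·541
1 = 547·9717 − 2317·2294
1 = −2317·21728 + 5181·9717
1 = 5181·74901 − 17860·21728
1 = −17860·96629 + 23041·74901
1 = 23041·268159 − 63942·96629
Hence 96629⁻¹ ≡ -63942 ≡ 204217 (mod 268159).

204217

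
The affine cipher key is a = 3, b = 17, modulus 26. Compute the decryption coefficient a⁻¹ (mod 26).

9

Apply the Euclidean algorithm to 26 and 3:
26 = 8×3 + 2
3 = 1×2 + 1
2 = 2×1 + 0
The gcd is 1. Working backward:
1 = 3 − 2
1 = −26 + 9·3
So 3·9 ≡ 1 (mod 26).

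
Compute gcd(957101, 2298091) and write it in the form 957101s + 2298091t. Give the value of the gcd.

1

Apply Euclid's algorithm to 2298091 and 957101:
2298091 = 2·957101 + 383889
957101 = 2·383889 + 189323
383889 = 2·189323 + 5243
189323 = 36·5243 + 575
5243 = 9·575 + 68
575 = 8·68 + 31
68 = 2·31 + 6
31 = 5·6 + 1
6 = 6·1 + 0
gcd(957101, 2298091) = 1.
Express as a combination:
1 = 31 − 5·6
1 = −5·68 + 11·31
1 = 11·575 − 93·68
1 = −93·5243 + 848·575
1 = 848·189323 − 30621·5243
1 = −30621·383889 + 62090·189323
1 = 62090·957101 − 154801·383889
1 = −154801·2298091 + 371692·957101
So 1 = (-154801)·2298091 + (371692)·957101.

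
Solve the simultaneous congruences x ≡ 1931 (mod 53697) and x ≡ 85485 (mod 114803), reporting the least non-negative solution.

Write x = 1931 + 53697·k. Then 53697·k ≡ 85485 − 1931 ≡ 83554 (mod 114803).
Need 53697⁻¹ mod 114803. Extended Euclid on (114803, 53697):
114803 = 2×53697 + 7409
53697 = 7×7409 + 1834
7409 = 4×1834 + 73
1834 = 25×73 + 9
73 = 8×9 + 1
9 = 9×1 + 0
Back-substitute:
1 = 73 − 8·9
1 = −8·1834 + 201·73
1 = 201·7409 − 812·1834
1 = −812·53697 + 5885·7409
1 = 5885·114803 − 12582·53697
53697⁻¹ ≡ 102221 (mod 114803), so k ≡ 102221·83554 ≡ 89446 (mod 114803).
x = 1931 + 53697·89446 = 4802983793.

4802983793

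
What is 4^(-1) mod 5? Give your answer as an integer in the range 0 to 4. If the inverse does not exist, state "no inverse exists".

4

Apply the Euclidean algorithm to 5 and 4:
5 = 1×4 + 1
4 = 4×1 + 0
The gcd is 1. Working backward:
1 = 5 − 4
Thus 4·(-1) ≡ 1 (mod 5); reducing, -1 mod 5 = 4.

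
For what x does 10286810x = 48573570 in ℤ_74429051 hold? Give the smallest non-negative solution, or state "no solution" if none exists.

50096377

First find gcd(10286810, 74429051):
74429051 = 7×10286810 + 2421381
10286810 = 4×2421381 + 601286
2421381 = 4×601286 + 16237
601286 = 37×16237 + 517
16237 = 31×517 + 210
517 = 2×210 + 97
210 = 2×97 + 16
97 = 6×16 + 1
16 = 16×1 + 0
gcd = 1, so a unique solution mod 74429051 exists.
Back-substitute for the Bézout coefficients:
1 = 97 − 6·16
1 = −6·210 + 13·97
1 = 13·517 − 32·210
1 = −32·16237 + 1005·517
1 = 1005·601286 − 37217·16237
1 = −37217·2421381 + 149873·601286
1 = 149873·10286810 − 636709·2421381
1 = −636709·74429051 + 4606836·10286810
So 10286810·(4606836) ≡ 1 (mod 74429051), giving 10286810⁻¹ ≡ 4606836.
x ≡ 10286810⁻¹·48573570 ≡ 4606836·48573570 ≡ 50096377 (mod 74429051).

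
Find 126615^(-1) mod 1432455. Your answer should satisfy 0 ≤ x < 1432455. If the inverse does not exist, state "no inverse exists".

Compute gcd(126615, 1432455):
1432455 = 11·126615 + 39690
126615 = 3·39690 + 7545
39690 = 5·7545 + 1965
7545 = 3·1965 + 1650
1965 = 1·1650 + 315
1650 = 5·315 + 75
315 = 4·75 + 15
75 = 5·15 + 0
gcd(126615, 1432455) = 15 ≠ 1, so 126615 has no multiplicative inverse modulo 1432455.

no inverse exists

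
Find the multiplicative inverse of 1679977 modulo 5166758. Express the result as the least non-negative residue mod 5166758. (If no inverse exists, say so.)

Apply the Euclidean algorithm to 5166758 and 1679977:
5166758 = 3×1679977 + 126827
1679977 = 13×126827 + 31226
126827 = 4×31226 + 1923
31226 = 16×1923 + 458
1923 = 4×458 + 91
458 = 5×91 + 3
91 = 30×3 + 1
3 = 3×1 + 0
The gcd is 1. Working backward:
1 = 91 − 30·3
1 = −30·458 + 151·91
1 = 151·1923 − 634·458
1 = −634·31226 + 10295·1923
1 = 10295·126827 − 41814·31226
1 = −41814·1679977 + 553877·126827
1 = 553877·5166758 − 1703445·1679977
Hence 1679977⁻¹ ≡ -1703445 ≡ 3463313 (mod 5166758).

3463313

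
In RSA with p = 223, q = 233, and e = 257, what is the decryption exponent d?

φ(n) = (p−1)(q−1) = 222·232 = 51504.
Need d with 257·d ≡ 1 (mod 51504). Apply the extended Euclidean algorithm:
51504 = 200·257 + 104
257 = 2·104 + 49
104 = 2·49 + 6
49 = 8·6 + 1
6 = 6·1 + 0
Back-substitute:
1 = 49 − 8·6
1 = −8·104 + 17·49
1 = 17·257 − 42·104
1 = −42·51504 + 8417·257
So 257·8417 ≡ 1 (mod 51504), hence d = 8417.

8417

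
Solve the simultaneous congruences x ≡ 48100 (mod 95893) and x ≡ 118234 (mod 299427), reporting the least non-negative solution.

Write x = 48100 + 95893·k. Then 95893·k ≡ 118234 − 48100 ≡ 70134 (mod 299427).
Need 95893⁻¹ mod 299427. Extended Euclid on (299427, 95893):
299427 = 3×95893 + 11748
95893 = 8×11748 + 1909
11748 = 6×1909 + 294
1909 = 6×294 + 145
294 = 2×145 + 4
145 = 36×4 + 1
4 = 4×1 + 0
Back-substitute:
1 = 145 − 36·4
1 = −36·294 + 73·145
1 = 73·1909 − 474·294
1 = −474·11748 + 2917·1909
1 = 2917·95893 − 23810·11748
1 = −23810·299427 + 74347·95893
95893⁻¹ ≡ 74347 (mod 299427), so k ≡ 74347·70134 ≡ 30720 (mod 299427).
x = 48100 + 95893·30720 = 2945881060.

2945881060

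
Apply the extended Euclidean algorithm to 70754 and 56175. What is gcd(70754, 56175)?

Apply Euclid's algorithm to 70754 and 56175:
70754 = 1×56175 + 14579
56175 = 3×14579 + 12438
14579 = 1×12438 + 2141
12438 = 5×2141 + 1733
2141 = 1×1733 + 408
1733 = 4×408 + 101
408 = 4×101 + 4
101 = 25×4 + 1
4 = 4×1 + 0
gcd(70754, 56175) = 1.
Working backward:
1 = 101 − 25·4
1 = −25·408 + 101·101
1 = 101·1733 − 429·408
1 = −429·2141 + 530·1733
1 = 530·12438 − 3079·2141
1 = −3079·14579 + 3609·12438
1 = 3609·56175 − 13906·14579
1 = −13906·70754 + 17515·56175
So 1 = (-13906)·70754 + (17515)·56175.

1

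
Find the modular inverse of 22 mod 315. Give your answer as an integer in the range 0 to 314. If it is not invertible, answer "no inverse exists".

gcd(315, 22) by repeated division:
315 = 14·22 + 7
22 = 3·7 + 1
7 = 7·1 + 0
The gcd is 1. Working backward:
1 = 22 − 3·7
1 = −3·315 + 43·22
So 22·43 ≡ 1 (mod 315).

43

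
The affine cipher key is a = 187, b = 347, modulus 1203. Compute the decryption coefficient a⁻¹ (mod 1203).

gcd(1203, 187) by repeated division:
1203 = 6*187 + 81
187 = 2*81 + 25
81 = 3*25 + 6
25 = 4*6 + 1
6 = 6*1 + 0
Since gcd(187, 1203) = 1, back-substitute to write 1 as a combination:
1 = 25 − 4·6
1 = −4·81 + 13·25
1 = 13·187 − 30·81
1 = −30·1203 + 193·187
So 187·193 ≡ 1 (mod 1203).

193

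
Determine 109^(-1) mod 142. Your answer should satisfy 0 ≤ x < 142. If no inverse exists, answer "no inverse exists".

43

Run Euclid on (142, 109):
142 = 1·109 + 33
109 = 3·33 + 10
33 = 3·10 + 3
10 = 3·3 + 1
3 = 3·1 + 0
The gcd is 1. Working backward:
1 = 10 − 3·3
1 = −3·33 + 10·10
1 = 10·109 − 33·33
1 = −33·142 + 43·109
So 109·43 ≡ 1 (mod 142).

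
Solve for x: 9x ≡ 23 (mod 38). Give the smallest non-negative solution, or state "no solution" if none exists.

11

First find gcd(9, 38):
38 = 4×9 + 2
9 = 4×2 + 1
2 = 2×1 + 0
gcd = 1, so a unique solution mod 38 exists.
Back-substitute for the Bézout coefficients:
1 = 9 − 4·2
1 = −4·38 + 17·9
So 9·(17) ≡ 1 (mod 38), giving 9⁻¹ ≡ 17.
x ≡ 9⁻¹·23 ≡ 17·23 ≡ 11 (mod 38).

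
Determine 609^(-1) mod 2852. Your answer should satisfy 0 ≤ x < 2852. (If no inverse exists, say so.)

665

Apply the Euclidean algorithm to 2852 and 609:
2852 = 4×609 + 416
609 = 1×416 + 193
416 = 2×193 + 30
193 = 6×30 + 13
30 = 2×13 + 4
13 = 3×4 + 1
4 = 4×1 + 0
gcd = 1, so the inverse exists. Back-substitute:
1 = 13 − 3·4
1 = −3·30 + 7·13
1 = 7·193 − 45·30
1 = −45·416 + 97·193
1 = 97·609 − 142·416
1 = −142·2852 + 665·609
So 609·665 ≡ 1 (mod 2852).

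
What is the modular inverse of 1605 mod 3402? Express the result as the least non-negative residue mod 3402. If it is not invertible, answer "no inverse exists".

Euclidean algorithm on 3402, 1605:
3402 = 2*1605 + 192
1605 = 8*192 + 69
192 = 2*69 + 54
69 = 1*54 + 15
54 = 3*15 + 9
15 = 1*9 + 6
9 = 1*6 + 3
6 = 2*3 + 0
Since gcd = 3 > 1, 1605 is not a unit mod 3402.

no inverse exists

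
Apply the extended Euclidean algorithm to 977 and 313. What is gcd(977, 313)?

Apply Euclid's algorithm to 977 and 313:
977 = 3×313 + 38
313 = 8×38 + 9
38 = 4×9 + 2
9 = 4×2 + 1
2 = 2×1 + 0
gcd(977, 313) = 1.
Working backward:
1 = 9 − 4·2
1 = −4·38 + 17·9
1 = 17·313 − 140·38
1 = −140·977 + 437·313
So 1 = (-140)·977 + (437)·313.

1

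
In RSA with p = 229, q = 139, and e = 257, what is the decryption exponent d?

857

φ(n) = (p−1)(q−1) = 228·138 = 31464.
Need d with 257·d ≡ 1 (mod 31464). Apply the extended Euclidean algorithm:
31464 = 122*257 + 110
257 = 2*110 + 37
110 = 2*37 + 36
37 = 1*36 + 1
36 = 36*1 + 0
Back-substitute:
1 = 37 − 36
1 = −110 + 3·37
1 = 3·257 − 7·110
1 = −7·31464 + 857·257
So 257·857 ≡ 1 (mod 31464), hence d = 857.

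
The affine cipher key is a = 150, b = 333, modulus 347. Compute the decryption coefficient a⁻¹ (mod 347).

Run Euclid on (347, 150):
347 = 2*150 + 47
150 = 3*47 + 9
47 = 5*9 + 2
9 = 4*2 + 1
2 = 2*1 + 0
Since gcd(150, 347) = 1, back-substitute to write 1 as a combination:
1 = 9 − 4·2
1 = −4·47 + 21·9
1 = 21·150 − 67·47
1 = −67·347 + 155·150
So 150·155 ≡ 1 (mod 347).

155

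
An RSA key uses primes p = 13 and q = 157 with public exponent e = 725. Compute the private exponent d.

173

φ(n) = (p−1)(q−1) = 12·156 = 1872.
Need d with 725·d ≡ 1 (mod 1872). Apply the extended Euclidean algorithm:
1872 = 2*725 + 422
725 = 1*422 + 303
422 = 1*303 + 119
303 = 2*119 + 65
119 = 1*65 + 54
65 = 1*54 + 11
54 = 4*11 + 10
11 = 1*10 + 1
10 = 10*1 + 0
Back-substitute:
1 = 11 − 10
1 = −54 + 5·11
1 = 5·65 − 6·54
1 = −6·119 + 11·65
1 = 11·303 − 28·119
1 = −28·422 + 39·303
1 = 39·725 − 67·422
1 = −67·1872 + 173·725
So 725·173 ≡ 1 (mod 1872), hence d = 173.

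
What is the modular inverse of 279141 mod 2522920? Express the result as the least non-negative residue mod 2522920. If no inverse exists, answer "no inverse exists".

Run Euclid on (2522920, 279141):
2522920 = 9*279141 + 10651
279141 = 26*10651 + 2215
10651 = 4*2215 + 1791
2215 = 1*1791 + 424
1791 = 4*424 + 95
424 = 4*95 + 44
95 = 2*44 + 7
44 = 6*7 + 2
7 = 3*2 + 1
2 = 2*1 + 0
gcd = 1, so the inverse exists. Back-substitute:
1 = 7 − 3·2
1 = −3·44 + 19·7
1 = 19·95 − 41·44
1 = −41·424 + 183·95
1 = 183·1791 − 773·424
1 = −773·2215 + 956·1791
1 = 956·10651 − 4597·2215
1 = −4597·279141 + 120478·10651
1 = 120478·2522920 − 1088899·279141
So 279141·(-1088899) ≡ 1 (mod 2522920), and -1088899 ≡ 1434021 (mod 2522920).

1434021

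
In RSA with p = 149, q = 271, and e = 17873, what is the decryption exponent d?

7937

φ(n) = (p−1)(q−1) = 148·270 = 39960.
Need d with 17873·d ≡ 1 (mod 39960). Apply the extended Euclidean algorithm:
39960 = 2×17873 + 4214
17873 = 4×4214 + 1017
4214 = 4×1017 + 146
1017 = 6×146 + 141
146 = 1×141 + 5
141 = 28×5 + 1
5 = 5×1 + 0
Back-substitute:
1 = 141 − 28·5
1 = −28·146 + 29·141
1 = 29·1017 − 202·146
1 = −202·4214 + 837·1017
1 = 837·17873 − 3550·4214
1 = −3550·39960 + 7937·17873
So 17873·7937 ≡ 1 (mod 39960), hence d = 7937.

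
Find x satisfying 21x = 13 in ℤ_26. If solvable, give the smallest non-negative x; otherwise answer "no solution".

First find gcd(21, 26):
26 = 1×21 + 5
21 = 4×5 + 1
5 = 5×1 + 0
gcd = 1, so a unique solution mod 26 exists.
Back-substitute for the Bézout coefficients:
1 = 21 − 4·5
1 = −4·26 + 5·21
So 21·(5) ≡ 1 (mod 26), giving 21⁻¹ ≡ 5.
x ≡ 21⁻¹·13 ≡ 5·13 ≡ 13 (mod 26).

13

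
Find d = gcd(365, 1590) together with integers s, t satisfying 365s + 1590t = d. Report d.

5

Repeated division:
1590 = 4·365 + 130
365 = 2·130 + 105
130 = 1·105 + 25
105 = 4·25 + 5
25 = 5·5 + 0
gcd(365, 1590) = 5.
Working backward:
5 = 105 − 4·25
5 = −4·130 + 5·105
5 = 5·365 − 14·130
5 = −14·1590 + 61·365
So 5 = (-14)·1590 + (61)·365.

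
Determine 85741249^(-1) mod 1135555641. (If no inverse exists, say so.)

Compute gcd(85741249, 1135555641):
1135555641 = 13*85741249 + 20919404
85741249 = 4*20919404 + 2063633
20919404 = 10*2063633 + 283074
2063633 = 7*283074 + 82115
283074 = 3*82115 + 36729
82115 = 2*36729 + 8657
36729 = 4*8657 + 2101
8657 = 4*2101 + 253
2101 = 8*253 + 77
253 = 3*77 + 22
77 = 3*22 + 11
22 = 2*11 + 0
The gcd is 11, not 1, hence no inverse exists.

no inverse exists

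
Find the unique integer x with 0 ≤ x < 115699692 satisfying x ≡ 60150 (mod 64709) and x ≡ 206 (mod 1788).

Write x = 60150 + 64709·k. Then 64709·k ≡ 206 − 60150 ≡ 848 (mod 1788).
Need 64709⁻¹ mod 1788. Extended Euclid on (1788, 341):
1788 = 5*341 + 83
341 = 4*83 + 9
83 = 9*9 + 2
9 = 4*2 + 1
2 = 2*1 + 0
Back-substitute:
1 = 9 − 4·2
1 = −4·83 + 37·9
1 = 37·341 − 152·83
1 = −152·1788 + 797·341
64709⁻¹ ≡ 797 (mod 1788), so k ≡ 797·848 ≡ 1780 (mod 1788).
x = 60150 + 64709·1780 = 115242170.

115242170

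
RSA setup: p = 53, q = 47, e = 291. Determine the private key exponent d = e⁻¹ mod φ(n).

φ(n) = (p−1)(q−1) = 52·46 = 2392.
Need d with 291·d ≡ 1 (mod 2392). Apply the extended Euclidean algorithm:
2392 = 8×291 + 64
291 = 4×64 + 35
64 = 1×35 + 29
35 = 1×29 + 6
29 = 4×6 + 5
6 = 1×5 + 1
5 = 5×1 + 0
Back-substitute:
1 = 6 − 5
1 = −29 + 5·6
1 = 5·35 − 6·29
1 = −6·64 + 11·35
1 = 11·291 − 50·64
1 = −50·2392 + 411·291
So 291·411 ≡ 1 (mod 2392), hence d = 411.

411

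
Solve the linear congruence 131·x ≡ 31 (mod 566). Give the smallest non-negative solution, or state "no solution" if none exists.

307

First find gcd(131, 566):
566 = 4·131 + 42
131 = 3·42 + 5
42 = 8·5 + 2
5 = 2·2 + 1
2 = 2·1 + 0
gcd = 1, so a unique solution mod 566 exists.
Back-substitute for the Bézout coefficients:
1 = 5 − 2·2
1 = −2·42 + 17·5
1 = 17·131 − 53·42
1 = −53·566 + 229·131
So 131·(229) ≡ 1 (mod 566), giving 131⁻¹ ≡ 229.
x ≡ 131⁻¹·31 ≡ 229·31 ≡ 307 (mod 566).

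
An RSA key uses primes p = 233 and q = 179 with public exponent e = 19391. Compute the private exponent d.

φ(n) = (p−1)(q−1) = 232·178 = 41296.
Need d with 19391·d ≡ 1 (mod 41296). Apply the extended Euclidean algorithm:
41296 = 2×19391 + 2514
19391 = 7×2514 + 1793
2514 = 1×1793 + 721
1793 = 2×721 + 351
721 = 2×351 + 19
351 = 18×19 + 9
19 = 2×9 + 1
9 = 9×1 + 0
Back-substitute:
1 = 19 − 2·9
1 = −2·351 + 37·19
1 = 37·721 − 76·351
1 = −76·1793 + 189·721
1 = 189·2514 − 265·1793
1 = −265·19391 + 2044·2514
1 = 2044·41296 − 4353·19391
So 19391·(-4353) ≡ 1 (mod 41296), hence d ≡ -4353 ≡ 36943 (mod 41296).

36943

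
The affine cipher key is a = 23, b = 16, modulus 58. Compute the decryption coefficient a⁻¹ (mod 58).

53

Extended Euclidean algorithm:
58 = 2×23 + 12
23 = 1×12 + 11
12 = 1×11 + 1
11 = 11×1 + 0
The gcd is 1. Working backward:
1 = 12 − 11
1 = −23 + 2·12
1 = 2·58 − 5·23
Hence 23⁻¹ ≡ -5 ≡ 53 (mod 58).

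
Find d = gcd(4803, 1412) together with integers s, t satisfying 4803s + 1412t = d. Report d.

1

Repeated division:
4803 = 3×1412 + 567
1412 = 2×567 + 278
567 = 2×278 + 11
278 = 25×11 + 3
11 = 3×3 + 2
3 = 1×2 + 1
2 = 2×1 + 0
gcd(4803, 1412) = 1.
Working backward:
1 = 3 − 2
1 = −11 + 4·3
1 = 4·278 − 101·11
1 = −101·567 + 206·278
1 = 206·1412 − 513·567
1 = −513·4803 + 1745·1412
So 1 = (-513)·4803 + (1745)·1412.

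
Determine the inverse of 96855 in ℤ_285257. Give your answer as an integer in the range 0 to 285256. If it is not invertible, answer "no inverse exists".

147089

Extended Euclidean algorithm:
285257 = 2·96855 + 91547
96855 = 1·91547 + 5308
91547 = 17·5308 + 1311
5308 = 4·1311 + 64
1311 = 20·64 + 31
64 = 2·31 + 2
31 = 15·2 + 1
2 = 2·1 + 0
Since gcd(96855, 285257) = 1, back-substitute to write 1 as a combination:
1 = 31 − 15·2
1 = −15·64 + 31·31
1 = 31·1311 − 635·64
1 = −635·5308 + 2571·1311
1 = 2571·91547 − 44342·5308
1 = −44342·96855 + 46913·91547
1 = 46913·285257 − 138168·96855
Thus 96855·(-138168) ≡ 1 (mod 285257); reducing, -138168 mod 285257 = 147089.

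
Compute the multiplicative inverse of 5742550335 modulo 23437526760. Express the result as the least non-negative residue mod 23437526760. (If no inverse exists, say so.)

no inverse exists

Compute gcd(5742550335, 23437526760):
23437526760 = 4·5742550335 + 467325420
5742550335 = 12·467325420 + 134645295
467325420 = 3·134645295 + 63389535
134645295 = 2·63389535 + 7866225
63389535 = 8·7866225 + 459735
7866225 = 17·459735 + 50730
459735 = 9·50730 + 3165
50730 = 16·3165 + 90
3165 = 35·90 + 15
90 = 6·15 + 0
The gcd is 15, not 1, hence no inverse exists.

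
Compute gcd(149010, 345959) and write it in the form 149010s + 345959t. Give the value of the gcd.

Apply Euclid's algorithm to 345959 and 149010:
345959 = 2·149010 + 47939
149010 = 3·47939 + 5193
47939 = 9·5193 + 1202
5193 = 4·1202 + 385
1202 = 3·385 + 47
385 = 8·47 + 9
47 = 5·9 + 2
9 = 4·2 + 1
2 = 2·1 + 0
gcd(149010, 345959) = 1.
Working backward:
1 = 9 − 4·2
1 = −4·47 + 21·9
1 = 21·385 − 172·47
1 = −172·1202 + 537·385
1 = 537·5193 − 2320·1202
1 = −2320·47939 + 21417·5193
1 = 21417·149010 − 66571·47939
1 = −66571·345959 + 154559·149010
So 1 = (-66571)·345959 + (154559)·149010.

1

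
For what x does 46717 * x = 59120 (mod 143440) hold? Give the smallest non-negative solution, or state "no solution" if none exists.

no solution

gcd(46717, 143440):
143440 = 3×46717 + 3289
46717 = 14×3289 + 671
3289 = 4×671 + 605
671 = 1×605 + 66
605 = 9×66 + 11
66 = 6×11 + 0
gcd = 11, but 11 ∤ 59120, so the congruence has no solution.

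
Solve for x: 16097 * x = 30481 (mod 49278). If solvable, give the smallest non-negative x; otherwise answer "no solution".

First find gcd(16097, 49278):
49278 = 3*16097 + 987
16097 = 16*987 + 305
987 = 3*305 + 72
305 = 4*72 + 17
72 = 4*17 + 4
17 = 4*4 + 1
4 = 4*1 + 0
gcd = 1, so a unique solution mod 49278 exists.
Back-substitute for the Bézout coefficients:
1 = 17 − 4·4
1 = −4·72 + 17·17
1 = 17·305 − 72·72
1 = −72·987 + 233·305
1 = 233·16097 − 3800·987
1 = −3800·49278 + 11633·16097
So 16097·(11633) ≡ 1 (mod 49278), giving 16097⁻¹ ≡ 11633.
x ≡ 16097⁻¹·30481 ≡ 11633·30481 ≡ 30263 (mod 49278).

30263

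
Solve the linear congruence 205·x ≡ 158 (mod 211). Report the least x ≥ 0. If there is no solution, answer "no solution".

First find gcd(205, 211):
211 = 1×205 + 6
205 = 34×6 + 1
6 = 6×1 + 0
gcd = 1, so a unique solution mod 211 exists.
Back-substitute for the Bézout coefficients:
1 = 205 − 34·6
1 = −34·211 + 35·205
So 205·(35) ≡ 1 (mod 211), giving 205⁻¹ ≡ 35.
x ≡ 205⁻¹·158 ≡ 35·158 ≡ 44 (mod 211).

44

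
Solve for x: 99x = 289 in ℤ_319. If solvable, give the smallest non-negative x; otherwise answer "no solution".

gcd(99, 319):
319 = 3×99 + 22
99 = 4×22 + 11
22 = 2×11 + 0
gcd = 11, but 11 ∤ 289, so the congruence has no solution.

no solution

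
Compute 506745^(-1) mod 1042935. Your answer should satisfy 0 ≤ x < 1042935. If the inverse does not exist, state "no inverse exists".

no inverse exists

Compute gcd(506745, 1042935):
1042935 = 2·506745 + 29445
506745 = 17·29445 + 6180
29445 = 4·6180 + 4725
6180 = 1·4725 + 1455
4725 = 3·1455 + 360
1455 = 4·360 + 15
360 = 24·15 + 0
Since gcd = 15 > 1, 506745 is not a unit mod 1042935.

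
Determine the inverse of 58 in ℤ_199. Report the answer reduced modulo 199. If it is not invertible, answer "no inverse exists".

Apply the Euclidean algorithm to 199 and 58:
199 = 3×58 + 25
58 = 2×25 + 8
25 = 3×8 + 1
8 = 8×1 + 0
Since gcd(58, 199) = 1, back-substitute to write 1 as a combination:
1 = 25 − 3·8
1 = −3·58 + 7·25
1 = 7·199 − 24·58
Thus 58·(-24) ≡ 1 (mod 199); reducing, -24 mod 199 = 175.

175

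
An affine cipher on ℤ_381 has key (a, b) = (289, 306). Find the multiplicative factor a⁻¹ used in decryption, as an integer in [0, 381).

Extended Euclidean algorithm:
381 = 1×289 + 92
289 = 3×92 + 13
92 = 7×13 + 1
13 = 13×1 + 0
The gcd is 1. Working backward:
1 = 92 − 7·13
1 = −7·289 + 22·92
1 = 22·381 − 29·289
So 289·(-29) ≡ 1 (mod 381), and -29 ≡ 352 (mod 381).

352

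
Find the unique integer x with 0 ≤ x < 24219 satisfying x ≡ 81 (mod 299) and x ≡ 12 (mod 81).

Write x = 81 + 299·k. Then 299·k ≡ 12 − 81 ≡ 12 (mod 81).
Need 299⁻¹ mod 81. Extended Euclid on (81, 56):
81 = 1×56 + 25
56 = 2×25 + 6
25 = 4×6 + 1
6 = 6×1 + 0
Back-substitute:
1 = 25 − 4·6
1 = −4·56 + 9·25
1 = 9·81 − 13·56
299⁻¹ ≡ 68 (mod 81), so k ≡ 68·12 ≡ 6 (mod 81).
x = 81 + 299·6 = 1875.

1875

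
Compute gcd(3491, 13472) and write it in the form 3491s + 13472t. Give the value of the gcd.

Repeated division:
13472 = 3*3491 + 2999
3491 = 1*2999 + 492
2999 = 6*492 + 47
492 = 10*47 + 22
47 = 2*22 + 3
22 = 7*3 + 1
3 = 3*1 + 0
gcd(3491, 13472) = 1.
Express as a combination:
1 = 22 − 7·3
1 = −7·47 + 15·22
1 = 15·492 − 157·47
1 = −157·2999 + 957·492
1 = 957·3491 − 1114·2999
1 = −1114·13472 + 4299·3491
So 1 = (-1114)·13472 + (4299)·3491.

1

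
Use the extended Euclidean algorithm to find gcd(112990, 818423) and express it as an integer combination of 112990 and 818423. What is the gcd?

1

Apply Euclid's algorithm to 818423 and 112990:
818423 = 7×112990 + 27493
112990 = 4×27493 + 3018
27493 = 9×3018 + 331
3018 = 9×331 + 39
331 = 8×39 + 19
39 = 2×19 + 1
19 = 19×1 + 0
gcd(112990, 818423) = 1.
Back-substituting:
1 = 39 − 2·19
1 = −2·331 + 17·39
1 = 17·3018 − 155·331
1 = −155·27493 + 1412·3018
1 = 1412·112990 − 5803·27493
1 = −5803·818423 + 42033·112990
So 1 = (-5803)·818423 + (42033)·112990.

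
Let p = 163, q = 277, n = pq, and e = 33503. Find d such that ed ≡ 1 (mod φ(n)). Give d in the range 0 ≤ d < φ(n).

29207

φ(n) = (p−1)(q−1) = 162·276 = 44712.
Need d with 33503·d ≡ 1 (mod 44712). Apply the extended Euclidean algorithm:
44712 = 1·33503 + 11209
33503 = 2·11209 + 11085
11209 = 1·11085 + 124
11085 = 89·124 + 49
124 = 2·49 + 26
49 = 1·26 + 23
26 = 1·23 + 3
23 = 7·3 + 2
3 = 1·2 + 1
2 = 2·1 + 0
Back-substitute:
1 = 3 − 2
1 = −23 + 8·3
1 = 8·26 − 9·23
1 = −9·49 + 17·26
1 = 17·124 − 43·49
1 = −43·11085 + 3844·124
1 = 3844·11209 − 3887·11085
1 = −3887·33503 + 11618·11209
1 = 11618·44712 − 15505·33503
So 33503·(-15505) ≡ 1 (mod 44712), hence d ≡ -15505 ≡ 29207 (mod 44712).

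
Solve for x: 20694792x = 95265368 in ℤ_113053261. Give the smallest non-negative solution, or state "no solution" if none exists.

First find gcd(20694792, 113053261):
113053261 = 5*20694792 + 9579301
20694792 = 2*9579301 + 1536190
9579301 = 6*1536190 + 362161
1536190 = 4*362161 + 87546
362161 = 4*87546 + 11977
87546 = 7*11977 + 3707
11977 = 3*3707 + 856
3707 = 4*856 + 283
856 = 3*283 + 7
283 = 40*7 + 3
7 = 2*3 + 1
3 = 3*1 + 0
gcd = 1, so a unique solution mod 113053261 exists.
Back-substitute for the Bézout coefficients:
1 = 7 − 2·3
1 = −2·283 + 81·7
1 = 81·856 − 245·283
1 = −245·3707 + 1061·856
1 = 1061·11977 − 3428·3707
1 = −3428·87546 + 25057·11977
1 = 25057·362161 − 103656·87546
1 = −103656·1536190 + 439681·362161
1 = 439681·9579301 − 2741742·1536190
1 = −2741742·20694792 + 5923165·9579301
1 = 5923165·113053261 − 32357567·20694792
So 20694792·(-32357567) ≡ 1 (mod 113053261), giving 20694792⁻¹ ≡ 80695694.
x ≡ 20694792⁻¹·95265368 ≡ 80695694·95265368 ≡ 20944005 (mod 113053261).

20944005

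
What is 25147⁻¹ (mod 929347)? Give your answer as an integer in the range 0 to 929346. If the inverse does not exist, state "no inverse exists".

Apply the Euclidean algorithm to 929347 and 25147:
929347 = 36*25147 + 24055
25147 = 1*24055 + 1092
24055 = 22*1092 + 31
1092 = 35*31 + 7
31 = 4*7 + 3
7 = 2*3 + 1
3 = 3*1 + 0
Since gcd(25147, 929347) = 1, back-substitute to write 1 as a combination:
1 = 7 − 2·3
1 = −2·31 + 9·7
1 = 9·1092 − 317·31
1 = −317·24055 + 6983·1092
1 = 6983·25147 − 7300·24055
1 = −7300·929347 + 269783·25147
So 25147·269783 ≡ 1 (mod 929347).

269783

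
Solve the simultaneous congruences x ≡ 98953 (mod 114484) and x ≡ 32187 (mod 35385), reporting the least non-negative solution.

1064342217

Write x = 98953 + 114484·k. Then 114484·k ≡ 32187 − 98953 ≡ 4004 (mod 35385).
Need 114484⁻¹ mod 35385. Extended Euclid on (35385, 8329):
35385 = 4*8329 + 2069
8329 = 4*2069 + 53
2069 = 39*53 + 2
53 = 26*2 + 1
2 = 2*1 + 0
Back-substitute:
1 = 53 − 26·2
1 = −26·2069 + 1015·53
1 = 1015·8329 − 4086·2069
1 = −4086·35385 + 17359·8329
114484⁻¹ ≡ 17359 (mod 35385), so k ≡ 17359·4004 ≡ 9296 (mod 35385).
x = 98953 + 114484·9296 = 1064342217.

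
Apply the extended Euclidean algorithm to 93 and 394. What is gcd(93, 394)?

Apply Euclid's algorithm to 394 and 93:
394 = 4·93 + 22
93 = 4·22 + 5
22 = 4·5 + 2
5 = 2·2 + 1
2 = 2·1 + 0
gcd(93, 394) = 1.
Working backward:
1 = 5 − 2·2
1 = −2·22 + 9·5
1 = 9·93 − 38·22
1 = −38·394 + 161·93
So 1 = (-38)·394 + (161)·93.

1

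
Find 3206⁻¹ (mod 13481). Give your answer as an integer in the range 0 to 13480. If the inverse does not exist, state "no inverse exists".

3242

Run Euclid on (13481, 3206):
13481 = 4*3206 + 657
3206 = 4*657 + 578
657 = 1*578 + 79
578 = 7*79 + 25
79 = 3*25 + 4
25 = 6*4 + 1
4 = 4*1 + 0
gcd = 1, so the inverse exists. Back-substitute:
1 = 25 − 6·4
1 = −6·79 + 19·25
1 = 19·578 − 139·79
1 = −139·657 + 158·578
1 = 158·3206 − 771·657
1 = −771·13481 + 3242·3206
So 3206·3242 ≡ 1 (mod 13481).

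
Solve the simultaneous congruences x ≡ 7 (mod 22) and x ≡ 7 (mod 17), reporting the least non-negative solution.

7

Write x = 7 + 22·k. Then 22·k ≡ 7 − 7 ≡ 0 (mod 17).
Need 22⁻¹ mod 17. Extended Euclid on (17, 5):
17 = 3*5 + 2
5 = 2*2 + 1
2 = 2*1 + 0
Back-substitute:
1 = 5 − 2·2
1 = −2·17 + 7·5
22⁻¹ ≡ 7 (mod 17), so k ≡ 7·0 ≡ 0 (mod 17).
x = 7 + 22·0 = 7.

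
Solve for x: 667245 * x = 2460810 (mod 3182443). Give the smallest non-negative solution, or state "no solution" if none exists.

2699389

First find gcd(667245, 3182443):
3182443 = 4·667245 + 513463
667245 = 1·513463 + 153782
513463 = 3·153782 + 52117
153782 = 2·52117 + 49548
52117 = 1·49548 + 2569
49548 = 19·2569 + 737
2569 = 3·737 + 358
737 = 2·358 + 21
358 = 17·21 + 1
21 = 21·1 + 0
gcd = 1, so a unique solution mod 3182443 exists.
Back-substitute for the Bézout coefficients:
1 = 358 − 17·21
1 = −17·737 + 35·358
1 = 35·2569 − 122·737
1 = −122·49548 + 2353·2569
1 = 2353·52117 − 2475·49548
1 = −2475·153782 + 7303·52117
1 = 7303·513463 − 24384·153782
1 = −24384·667245 + 31687·513463
1 = 31687·3182443 − 151132·667245
So 667245·(-151132) ≡ 1 (mod 3182443), giving 667245⁻¹ ≡ 3031311.
x ≡ 667245⁻¹·2460810 ≡ 3031311·2460810 ≡ 2699389 (mod 3182443).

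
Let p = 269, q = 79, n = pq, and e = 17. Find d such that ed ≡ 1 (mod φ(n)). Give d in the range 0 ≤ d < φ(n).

φ(n) = (p−1)(q−1) = 268·78 = 20904.
Need d with 17·d ≡ 1 (mod 20904). Apply the extended Euclidean algorithm:
20904 = 1229·17 + 11
17 = 1·11 + 6
11 = 1·6 + 5
6 = 1·5 + 1
5 = 5·1 + 0
Back-substitute:
1 = 6 − 5
1 = −11 + 2·6
1 = 2·17 − 3·11
1 = −3·20904 + 3689·17
So 17·3689 ≡ 1 (mod 20904), hence d = 3689.

3689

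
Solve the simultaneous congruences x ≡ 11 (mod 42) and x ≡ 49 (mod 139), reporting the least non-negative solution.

1439

Write x = 11 + 42·k. Then 42·k ≡ 49 − 11 ≡ 38 (mod 139).
Need 42⁻¹ mod 139. Extended Euclid on (139, 42):
139 = 3*42 + 13
42 = 3*13 + 3
13 = 4*3 + 1
3 = 3*1 + 0
Back-substitute:
1 = 13 − 4·3
1 = −4·42 + 13·13
1 = 13·139 − 43·42
42⁻¹ ≡ 96 (mod 139), so k ≡ 96·38 ≡ 34 (mod 139).
x = 11 + 42·34 = 1439.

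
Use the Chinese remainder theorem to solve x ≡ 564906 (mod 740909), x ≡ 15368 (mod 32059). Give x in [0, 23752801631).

1637973796

Write x = 564906 + 740909·k. Then 740909·k ≡ 15368 − 564906 ≡ 27524 (mod 32059).
Need 740909⁻¹ mod 32059. Extended Euclid on (32059, 3552):
32059 = 9×3552 + 91
3552 = 39×91 + 3
91 = 30×3 + 1
3 = 3×1 + 0
Back-substitute:
1 = 91 − 30·3
1 = −30·3552 + 1171·91
1 = 1171·32059 − 10569·3552
740909⁻¹ ≡ 21490 (mod 32059), so k ≡ 21490·27524 ≡ 2210 (mod 32059).
x = 564906 + 740909·2210 = 1637973796.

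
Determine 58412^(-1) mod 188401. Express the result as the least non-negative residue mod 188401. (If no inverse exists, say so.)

6125

Apply the Euclidean algorithm to 188401 and 58412:
188401 = 3*58412 + 13165
58412 = 4*13165 + 5752
13165 = 2*5752 + 1661
5752 = 3*1661 + 769
1661 = 2*769 + 123
769 = 6*123 + 31
123 = 3*31 + 30
31 = 1*30 + 1
30 = 30*1 + 0
Since gcd(58412, 188401) = 1, back-substitute to write 1 as a combination:
1 = 31 − 30
1 = −123 + 4·31
1 = 4·769 − 25·123
1 = −25·1661 + 54·769
1 = 54·5752 − 187·1661
1 = −187·13165 + 428·5752
1 = 428·58412 − 1899·13165
1 = −1899·188401 + 6125·58412
So 58412·6125 ≡ 1 (mod 188401).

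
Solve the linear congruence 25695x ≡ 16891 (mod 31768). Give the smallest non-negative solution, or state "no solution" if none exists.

First find gcd(25695, 31768):
31768 = 1×25695 + 6073
25695 = 4×6073 + 1403
6073 = 4×1403 + 461
1403 = 3×461 + 20
461 = 23×20 + 1
20 = 20×1 + 0
gcd = 1, so a unique solution mod 31768 exists.
Back-substitute for the Bézout coefficients:
1 = 461 − 23·20
1 = −23·1403 + 70·461
1 = 70·6073 − 303·1403
1 = −303·25695 + 1282·6073
1 = 1282·31768 − 1585·25695
So 25695·(-1585) ≡ 1 (mod 31768), giving 25695⁻¹ ≡ 30183.
x ≡ 25695⁻¹·16891 ≡ 30183·16891 ≡ 8189 (mod 31768).

8189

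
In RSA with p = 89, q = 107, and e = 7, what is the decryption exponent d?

6663

φ(n) = (p−1)(q−1) = 88·106 = 9328.
Need d with 7·d ≡ 1 (mod 9328). Apply the extended Euclidean algorithm:
9328 = 1332*7 + 4
7 = 1*4 + 3
4 = 1*3 + 1
3 = 3*1 + 0
Back-substitute:
1 = 4 − 3
1 = −7 + 2·4
1 = 2·9328 − 2665·7
So 7·(-2665) ≡ 1 (mod 9328), hence d ≡ -2665 ≡ 6663 (mod 9328).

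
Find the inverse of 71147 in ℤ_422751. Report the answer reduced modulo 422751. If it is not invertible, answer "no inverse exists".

Extended Euclidean algorithm:
422751 = 5·71147 + 67016
71147 = 1·67016 + 4131
67016 = 16·4131 + 920
4131 = 4·920 + 451
920 = 2·451 + 18
451 = 25·18 + 1
18 = 18·1 + 0
Since gcd(71147, 422751) = 1, back-substitute to write 1 as a combination:
1 = 451 − 25·18
1 = −25·920 + 51·451
1 = 51·4131 − 229·920
1 = −229·67016 + 3715·4131
1 = 3715·71147 − 3944·67016
1 = −3944·422751 + 23435·71147
So 71147·23435 ≡ 1 (mod 422751).

23435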